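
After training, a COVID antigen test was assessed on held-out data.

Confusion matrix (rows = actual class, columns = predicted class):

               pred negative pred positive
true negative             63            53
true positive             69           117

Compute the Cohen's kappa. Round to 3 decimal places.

0.168

Observed agreement pₒ = trace/N = 180/302 = 0.5960
Expected agreement pₑ = Σ (rowᵢ·colᵢ)/N² = (116·132 + 186·170)/302² = 0.5146
κ = (pₒ − pₑ)/(1 − pₑ) = (0.5960 − 0.5146)/(1 − 0.5146) = 0.168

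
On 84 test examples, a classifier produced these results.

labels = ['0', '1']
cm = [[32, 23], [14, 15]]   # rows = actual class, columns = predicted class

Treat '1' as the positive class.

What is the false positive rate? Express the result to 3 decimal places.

0.418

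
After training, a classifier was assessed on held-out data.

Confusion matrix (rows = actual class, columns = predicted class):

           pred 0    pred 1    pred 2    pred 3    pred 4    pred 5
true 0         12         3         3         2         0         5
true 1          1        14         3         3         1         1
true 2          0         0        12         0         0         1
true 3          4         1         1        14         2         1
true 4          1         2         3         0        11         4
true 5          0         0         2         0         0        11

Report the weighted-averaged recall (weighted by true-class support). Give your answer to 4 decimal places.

Per-class recall (TP/(TP+FN)):
  0: TP=12, FN=3+3+2+0+5=13 → 12/25 = 0.48000
  1: TP=14, FN=1+3+3+1+1=9 → 14/23 = 0.60870
  2: TP=12, FN=0+0+0+0+1=1 → 12/13 = 0.92308
  3: TP=14, FN=4+1+1+2+1=9 → 14/23 = 0.60870
  4: TP=11, FN=1+2+3+0+4=10 → 11/21 = 0.52381
  5: TP=11, FN=0+0+2+0+0=2 → 11/13 = 0.84615
Weighted-recall = Σ (supportᵢ/N)·recallᵢ with N=118: (25/118)·0.48000 + (23/118)·0.60870 + (13/118)·0.92308 + (23/118)·0.60870 + (21/118)·0.52381 + (13/118)·0.84615 = 0.6271

0.6271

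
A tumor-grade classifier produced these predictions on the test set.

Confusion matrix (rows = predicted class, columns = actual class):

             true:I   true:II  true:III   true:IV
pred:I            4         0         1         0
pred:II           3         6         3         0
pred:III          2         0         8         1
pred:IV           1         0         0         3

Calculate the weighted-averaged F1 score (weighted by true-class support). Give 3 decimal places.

0.646

Per-class F1 score (2·TP/(2·TP+FP+FN)):
  I: TP=4, FP=0+1+0=1, FN=3+2+1=6 → 8/15 = 0.5333
  II: TP=6, FP=3+3+0=6, FN=0+0+0=0 → 12/18 = 0.6667
  III: TP=8, FP=2+0+1=3, FN=1+3+0=4 → 16/23 = 0.6957
  IV: TP=3, FP=1+0+0=1, FN=0+0+1=1 → 6/8 = 0.7500
Weighted-F1 score = Σ (supportᵢ/N)·F1 scoreᵢ with N=32: (10/32)·0.5333 + (6/32)·0.6667 + (12/32)·0.6957 + (4/32)·0.7500 = 0.646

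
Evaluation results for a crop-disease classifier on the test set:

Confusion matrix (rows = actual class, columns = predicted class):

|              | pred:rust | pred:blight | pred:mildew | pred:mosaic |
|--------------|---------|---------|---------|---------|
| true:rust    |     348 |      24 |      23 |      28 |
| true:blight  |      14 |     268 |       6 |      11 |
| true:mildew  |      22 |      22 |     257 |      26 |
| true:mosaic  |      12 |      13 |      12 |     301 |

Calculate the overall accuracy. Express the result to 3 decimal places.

0.846

Accuracy = trace / total = (348+268+257+301=1174) / 1387 = 1174/1387 = 0.846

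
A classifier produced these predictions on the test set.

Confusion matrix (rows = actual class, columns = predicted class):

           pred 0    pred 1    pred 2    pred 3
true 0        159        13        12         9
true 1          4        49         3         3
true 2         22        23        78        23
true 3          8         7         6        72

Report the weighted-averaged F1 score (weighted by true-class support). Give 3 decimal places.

Per-class F1 score (2·TP/(2·TP+FP+FN)):
  0: TP=159, FP=4+22+8=34, FN=13+12+9=34 → 318/386 = 0.8238
  1: TP=49, FP=13+23+7=43, FN=4+3+3=10 → 98/151 = 0.6490
  2: TP=78, FP=12+3+6=21, FN=22+23+23=68 → 156/245 = 0.6367
  3: TP=72, FP=9+3+23=35, FN=8+7+6=21 → 144/200 = 0.7200
Weighted-F1 score = Σ (supportᵢ/N)·F1 scoreᵢ with N=491: (193/491)·0.8238 + (59/491)·0.6490 + (146/491)·0.6367 + (93/491)·0.7200 = 0.728

0.728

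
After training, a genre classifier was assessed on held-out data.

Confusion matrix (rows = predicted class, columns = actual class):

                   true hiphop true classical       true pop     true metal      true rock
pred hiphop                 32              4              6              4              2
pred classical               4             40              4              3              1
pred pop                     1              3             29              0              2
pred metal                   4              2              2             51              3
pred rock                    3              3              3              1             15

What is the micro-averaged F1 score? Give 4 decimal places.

0.7523

Micro-averaging pools counts across classes: ΣTP=167, ΣFP=55, ΣFN=55.
Micro-F1 score = 2·TP/(2·TP+FP+FN) on pooled counts = 0.7523 (equals overall accuracy in single-label multiclass).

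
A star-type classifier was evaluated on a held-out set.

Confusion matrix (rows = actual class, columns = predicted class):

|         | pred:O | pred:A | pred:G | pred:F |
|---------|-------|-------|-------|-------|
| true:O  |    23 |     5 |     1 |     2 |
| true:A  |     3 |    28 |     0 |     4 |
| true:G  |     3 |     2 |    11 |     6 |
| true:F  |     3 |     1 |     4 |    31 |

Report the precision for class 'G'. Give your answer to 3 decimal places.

Treat 'G' as positive and all other classes as negative.
precision = TP/(TP+FP).
G: TP=11, FP=1+0+4=5 → 11/16 = 0.6875

0.688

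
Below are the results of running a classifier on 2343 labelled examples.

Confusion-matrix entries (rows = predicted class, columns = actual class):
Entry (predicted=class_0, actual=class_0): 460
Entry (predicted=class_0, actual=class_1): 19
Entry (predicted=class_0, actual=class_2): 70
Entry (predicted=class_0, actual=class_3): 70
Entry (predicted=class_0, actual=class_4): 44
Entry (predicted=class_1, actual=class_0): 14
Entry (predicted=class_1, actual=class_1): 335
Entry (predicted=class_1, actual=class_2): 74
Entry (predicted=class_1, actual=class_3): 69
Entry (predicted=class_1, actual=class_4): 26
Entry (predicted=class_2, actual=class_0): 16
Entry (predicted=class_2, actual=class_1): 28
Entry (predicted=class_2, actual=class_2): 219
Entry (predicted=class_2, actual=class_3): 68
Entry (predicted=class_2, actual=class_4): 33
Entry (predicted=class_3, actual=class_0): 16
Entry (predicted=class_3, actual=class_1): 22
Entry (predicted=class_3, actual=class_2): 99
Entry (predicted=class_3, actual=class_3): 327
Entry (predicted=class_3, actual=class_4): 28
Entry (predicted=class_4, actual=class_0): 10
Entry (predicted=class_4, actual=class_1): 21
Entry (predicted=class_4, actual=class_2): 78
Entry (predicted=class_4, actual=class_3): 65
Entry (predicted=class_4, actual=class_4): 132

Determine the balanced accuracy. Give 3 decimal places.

Balanced accuracy = mean of per-class recall.
  class_0: recall = 460/516 = 0.8915
  class_1: recall = 335/425 = 0.7882
  class_2: recall = 219/540 = 0.4056
  class_3: recall = 327/599 = 0.5459
  class_4: recall = 132/263 = 0.5019
Mean = (0.8915 + 0.7882 + 0.4056 + 0.5459 + 0.5019) / 5 = 0.627

0.627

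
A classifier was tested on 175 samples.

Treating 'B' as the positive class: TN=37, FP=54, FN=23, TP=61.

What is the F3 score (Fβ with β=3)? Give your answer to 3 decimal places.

0.700

Fβ = (1+β²)·TP / ((1+β²)·TP + β²·FN + FP), with β²=9
= 10·61 / (10·61 + 9·23 + 54) = 0.700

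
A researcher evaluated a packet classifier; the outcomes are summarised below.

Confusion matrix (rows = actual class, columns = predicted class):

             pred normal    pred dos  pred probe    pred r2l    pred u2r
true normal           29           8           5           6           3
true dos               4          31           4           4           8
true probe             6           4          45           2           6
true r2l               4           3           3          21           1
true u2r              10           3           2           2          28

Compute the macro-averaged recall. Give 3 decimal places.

0.634

Per-class recall (TP/(TP+FN)):
  normal: TP=29, FN=8+5+6+3=22 → 29/51 = 0.5686
  dos: TP=31, FN=4+4+4+8=20 → 31/51 = 0.6078
  probe: TP=45, FN=6+4+2+6=18 → 45/63 = 0.7143
  r2l: TP=21, FN=4+3+3+1=11 → 21/32 = 0.6563
  u2r: TP=28, FN=10+3+2+2=17 → 28/45 = 0.6222
Macro-recall = mean = (0.5686 + 0.6078 + 0.7143 + 0.6563 + 0.6222) / 5 = 0.634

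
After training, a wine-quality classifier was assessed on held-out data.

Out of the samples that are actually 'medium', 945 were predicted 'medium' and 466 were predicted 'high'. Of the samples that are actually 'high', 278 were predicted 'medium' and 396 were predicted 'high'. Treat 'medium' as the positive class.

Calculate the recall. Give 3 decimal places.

0.670

Recall = TP/(TP+FN) = 945/(945+466) = 945/1411 = 0.670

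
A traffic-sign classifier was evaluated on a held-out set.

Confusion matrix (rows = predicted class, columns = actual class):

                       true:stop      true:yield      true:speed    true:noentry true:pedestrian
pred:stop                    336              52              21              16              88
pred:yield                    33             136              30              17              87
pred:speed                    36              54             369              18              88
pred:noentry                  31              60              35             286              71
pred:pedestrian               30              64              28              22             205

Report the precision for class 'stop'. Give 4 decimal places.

Take TP from the diagonal, FP from the rest of the 'stop' prediction marginal, FN from the rest of the 'stop' actual marginal.
precision = TP/(TP+FP).
stop: TP=336, FP=52+21+16+88=177 → 336/513 = 0.65497

0.6550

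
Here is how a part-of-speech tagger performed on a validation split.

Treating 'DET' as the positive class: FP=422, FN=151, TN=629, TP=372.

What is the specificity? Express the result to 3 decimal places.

0.598

Specificity = TN/(TN+FP) = 629/(629+422) = 0.598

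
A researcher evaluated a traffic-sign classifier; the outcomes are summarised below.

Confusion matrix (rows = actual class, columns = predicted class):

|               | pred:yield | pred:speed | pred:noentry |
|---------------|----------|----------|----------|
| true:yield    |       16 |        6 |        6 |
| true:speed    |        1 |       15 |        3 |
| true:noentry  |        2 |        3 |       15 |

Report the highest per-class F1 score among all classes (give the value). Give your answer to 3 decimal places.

0.698

Per-class F1 score (2·TP/(2·TP+FP+FN)):
  yield: TP=16, FP=1+2=3, FN=6+6=12 → 32/47 = 0.6809
  speed: TP=15, FP=6+3=9, FN=1+3=4 → 30/43 = 0.6977
  noentry: TP=15, FP=6+3=9, FN=2+3=5 → 30/44 = 0.6818
Highest is class 'speed' with F1 score = 0.698.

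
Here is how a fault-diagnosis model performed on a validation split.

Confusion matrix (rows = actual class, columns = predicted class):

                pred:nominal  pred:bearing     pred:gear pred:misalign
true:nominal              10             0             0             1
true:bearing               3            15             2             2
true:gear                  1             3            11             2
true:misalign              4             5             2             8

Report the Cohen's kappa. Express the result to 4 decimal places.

Observed agreement pₒ = trace/N = 44/69 = 0.63768
Expected agreement pₑ = Σ (rowᵢ·colᵢ)/N² = (11·18 + 22·23 + 17·15 + 19·13)/69² = 0.25331
κ = (pₒ − pₑ)/(1 − pₑ) = (0.63768 − 0.25331)/(1 − 0.25331) = 0.5148

0.5148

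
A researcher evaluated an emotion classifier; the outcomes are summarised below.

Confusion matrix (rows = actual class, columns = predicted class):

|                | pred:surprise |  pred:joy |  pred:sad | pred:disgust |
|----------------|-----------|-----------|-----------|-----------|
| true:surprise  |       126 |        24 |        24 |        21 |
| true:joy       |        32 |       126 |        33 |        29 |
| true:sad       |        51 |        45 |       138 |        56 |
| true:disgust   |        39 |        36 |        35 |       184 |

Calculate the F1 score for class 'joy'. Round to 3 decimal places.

Take TP from the diagonal, FP from the rest of the 'joy' prediction marginal, FN from the rest of the 'joy' actual marginal.
F1 score = 2·TP/(2·TP+FP+FN).
joy: TP=126, FP=24+45+36=105, FN=32+33+29=94 → 252/451 = 0.5588

0.559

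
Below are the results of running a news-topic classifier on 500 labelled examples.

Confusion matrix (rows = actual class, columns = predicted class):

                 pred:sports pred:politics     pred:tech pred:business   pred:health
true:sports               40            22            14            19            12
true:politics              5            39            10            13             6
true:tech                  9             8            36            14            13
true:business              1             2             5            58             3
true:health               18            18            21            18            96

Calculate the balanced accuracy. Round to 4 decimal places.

Balanced accuracy = mean of per-class recall.
  sports: recall = 40/107 = 0.37383
  politics: recall = 39/73 = 0.53425
  tech: recall = 36/80 = 0.45000
  business: recall = 58/69 = 0.84058
  health: recall = 96/171 = 0.56140
Mean = (0.37383 + 0.53425 + 0.45000 + 0.84058 + 0.56140) / 5 = 0.5520

0.5520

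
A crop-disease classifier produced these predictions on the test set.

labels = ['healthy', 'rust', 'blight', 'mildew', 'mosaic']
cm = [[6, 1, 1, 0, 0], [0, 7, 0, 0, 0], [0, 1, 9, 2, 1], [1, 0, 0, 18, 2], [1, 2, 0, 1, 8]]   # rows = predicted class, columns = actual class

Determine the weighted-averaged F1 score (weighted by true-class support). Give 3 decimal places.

Per-class F1 score (2·TP/(2·TP+FP+FN)):
  healthy: TP=6, FP=1+1+0+0=2, FN=0+0+1+1=2 → 12/16 = 0.7500
  rust: TP=7, FP=0+0+0+0=0, FN=1+1+0+2=4 → 14/18 = 0.7778
  blight: TP=9, FP=0+1+2+1=4, FN=1+0+0+0=1 → 18/23 = 0.7826
  mildew: TP=18, FP=1+0+0+2=3, FN=0+0+2+1=3 → 36/42 = 0.8571
  mosaic: TP=8, FP=1+2+0+1=4, FN=0+0+1+2=3 → 16/23 = 0.6957
Weighted-F1 score = Σ (supportᵢ/N)·F1 scoreᵢ with N=61: (8/61)·0.7500 + (11/61)·0.7778 + (10/61)·0.7826 + (21/61)·0.8571 + (11/61)·0.6957 = 0.787

0.787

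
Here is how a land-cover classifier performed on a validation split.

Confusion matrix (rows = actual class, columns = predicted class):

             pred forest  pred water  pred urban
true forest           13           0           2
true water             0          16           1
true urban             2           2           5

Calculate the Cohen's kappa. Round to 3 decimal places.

Observed agreement pₒ = trace/N = 34/41 = 0.8293
Expected agreement pₑ = Σ (rowᵢ·colᵢ)/N² = (15·15 + 17·18 + 9·8)/41² = 0.3587
κ = (pₒ − pₑ)/(1 − pₑ) = (0.8293 − 0.3587)/(1 − 0.3587) = 0.734

0.734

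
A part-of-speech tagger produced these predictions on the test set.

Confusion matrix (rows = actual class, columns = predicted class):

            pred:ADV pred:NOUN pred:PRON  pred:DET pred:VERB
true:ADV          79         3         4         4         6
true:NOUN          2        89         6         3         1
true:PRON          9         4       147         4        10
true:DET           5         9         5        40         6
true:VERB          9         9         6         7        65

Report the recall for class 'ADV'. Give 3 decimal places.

One-vs-rest for 'ADV': TP = diagonal; FP = other classes predicted 'ADV'; FN = 'ADV' predicted as other.
recall = TP/(TP+FN).
ADV: TP=79, FN=3+4+4+6=17 → 79/96 = 0.8229

0.823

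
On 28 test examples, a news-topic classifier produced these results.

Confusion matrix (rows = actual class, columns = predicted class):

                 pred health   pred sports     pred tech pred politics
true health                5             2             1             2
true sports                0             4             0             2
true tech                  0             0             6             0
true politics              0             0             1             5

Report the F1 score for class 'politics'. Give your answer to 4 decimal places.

0.6667

Take TP from the diagonal, FP from the rest of the 'politics' prediction marginal, FN from the rest of the 'politics' actual marginal.
F1 score = 2·TP/(2·TP+FP+FN).
politics: TP=5, FP=2+2+0=4, FN=0+0+1=1 → 10/15 = 0.66667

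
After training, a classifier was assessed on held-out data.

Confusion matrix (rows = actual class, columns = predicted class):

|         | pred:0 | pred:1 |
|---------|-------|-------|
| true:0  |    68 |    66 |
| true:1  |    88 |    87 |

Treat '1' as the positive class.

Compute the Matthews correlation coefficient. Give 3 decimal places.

MCC = (TP·TN − FP·FN) / √((TP+FP)(TP+FN)(TN+FP)(TN+FN))
Numerator = 87·68 − 66·88 = 108
Denominator = √(153·175·134·156) = √559704600 = 23658.0768
MCC = 108 / 23658.0768 = 0.005

0.005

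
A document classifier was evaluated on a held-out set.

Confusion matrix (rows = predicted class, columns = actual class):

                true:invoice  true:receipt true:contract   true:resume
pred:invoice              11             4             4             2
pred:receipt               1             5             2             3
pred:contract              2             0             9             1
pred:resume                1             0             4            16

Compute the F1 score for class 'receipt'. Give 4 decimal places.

0.5000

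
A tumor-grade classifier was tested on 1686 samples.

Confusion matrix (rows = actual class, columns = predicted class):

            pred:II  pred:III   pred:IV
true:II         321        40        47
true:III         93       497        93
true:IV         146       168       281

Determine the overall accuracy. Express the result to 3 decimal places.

Accuracy = trace / total = (321+497+281=1099) / 1686 = 1099/1686 = 0.652

0.652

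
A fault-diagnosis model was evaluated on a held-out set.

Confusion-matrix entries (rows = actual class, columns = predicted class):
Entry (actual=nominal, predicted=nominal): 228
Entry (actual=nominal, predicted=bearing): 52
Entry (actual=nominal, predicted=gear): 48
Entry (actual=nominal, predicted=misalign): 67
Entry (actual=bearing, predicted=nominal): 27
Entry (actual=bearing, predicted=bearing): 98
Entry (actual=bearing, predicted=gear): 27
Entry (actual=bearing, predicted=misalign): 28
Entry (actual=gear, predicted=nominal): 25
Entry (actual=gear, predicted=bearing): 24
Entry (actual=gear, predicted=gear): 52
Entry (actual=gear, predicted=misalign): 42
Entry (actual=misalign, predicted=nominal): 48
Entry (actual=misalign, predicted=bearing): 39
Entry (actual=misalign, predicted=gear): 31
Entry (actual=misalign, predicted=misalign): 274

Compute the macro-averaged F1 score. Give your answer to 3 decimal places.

Per-class F1 score (2·TP/(2·TP+FP+FN)):
  nominal: TP=228, FP=27+25+48=100, FN=52+48+67=167 → 456/723 = 0.6307
  bearing: TP=98, FP=52+24+39=115, FN=27+27+28=82 → 196/393 = 0.4987
  gear: TP=52, FP=48+27+31=106, FN=25+24+42=91 → 104/301 = 0.3455
  misalign: TP=274, FP=67+28+42=137, FN=48+39+31=118 → 548/803 = 0.6824
Macro-F1 score = mean = (0.6307 + 0.4987 + 0.3455 + 0.6824) / 4 = 0.539

0.539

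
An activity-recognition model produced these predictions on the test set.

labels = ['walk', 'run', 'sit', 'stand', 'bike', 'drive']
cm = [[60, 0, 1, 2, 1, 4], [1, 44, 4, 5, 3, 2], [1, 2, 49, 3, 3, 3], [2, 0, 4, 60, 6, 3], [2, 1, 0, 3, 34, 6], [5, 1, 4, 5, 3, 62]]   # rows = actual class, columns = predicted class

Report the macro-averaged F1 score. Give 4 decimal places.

0.7917

Per-class F1 score (2·TP/(2·TP+FP+FN)):
  walk: TP=60, FP=1+1+2+2+5=11, FN=0+1+2+1+4=8 → 120/139 = 0.86331
  run: TP=44, FP=0+2+0+1+1=4, FN=1+4+5+3+2=15 → 88/107 = 0.82243
  sit: TP=49, FP=1+4+4+0+4=13, FN=1+2+3+3+3=12 → 98/123 = 0.79675
  stand: TP=60, FP=2+5+3+3+5=18, FN=2+0+4+6+3=15 → 120/153 = 0.78431
  bike: TP=34, FP=1+3+3+6+3=16, FN=2+1+0+3+6=12 → 68/96 = 0.70833
  drive: TP=62, FP=4+2+3+3+6=18, FN=5+1+4+5+3=18 → 124/160 = 0.77500
Macro-F1 score = mean = (0.86331 + 0.82243 + 0.79675 + 0.78431 + 0.70833 + 0.77500) / 6 = 0.7917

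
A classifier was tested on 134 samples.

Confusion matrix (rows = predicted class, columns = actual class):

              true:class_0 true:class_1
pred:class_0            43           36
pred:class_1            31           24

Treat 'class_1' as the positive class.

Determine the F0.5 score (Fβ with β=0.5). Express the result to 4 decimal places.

0.4286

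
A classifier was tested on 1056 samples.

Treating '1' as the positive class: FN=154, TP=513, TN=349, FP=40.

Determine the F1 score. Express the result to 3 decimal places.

Precision = TP/(TP+FP) = 513/553 = 0.9277
Recall = TP/(TP+FN) = 513/667 = 0.7691
F1 = 2·TP/(2·TP+FP+FN) = 1026/1220 = 0.841

0.841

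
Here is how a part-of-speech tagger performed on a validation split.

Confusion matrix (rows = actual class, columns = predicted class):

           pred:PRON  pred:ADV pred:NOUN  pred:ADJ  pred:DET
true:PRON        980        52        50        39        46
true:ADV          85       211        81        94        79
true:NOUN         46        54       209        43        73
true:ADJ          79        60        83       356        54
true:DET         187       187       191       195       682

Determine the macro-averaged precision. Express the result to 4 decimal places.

0.5292

Per-class precision (TP/(TP+FP)):
  PRON: TP=980, FP=85+46+79+187=397 → 980/1377 = 0.71169
  ADV: TP=211, FP=52+54+60+187=353 → 211/564 = 0.37411
  NOUN: TP=209, FP=50+81+83+191=405 → 209/614 = 0.34039
  ADJ: TP=356, FP=39+94+43+195=371 → 356/727 = 0.48968
  DET: TP=682, FP=46+79+73+54=252 → 682/934 = 0.73019
Macro-precision = mean = (0.71169 + 0.37411 + 0.34039 + 0.48968 + 0.73019) / 5 = 0.5292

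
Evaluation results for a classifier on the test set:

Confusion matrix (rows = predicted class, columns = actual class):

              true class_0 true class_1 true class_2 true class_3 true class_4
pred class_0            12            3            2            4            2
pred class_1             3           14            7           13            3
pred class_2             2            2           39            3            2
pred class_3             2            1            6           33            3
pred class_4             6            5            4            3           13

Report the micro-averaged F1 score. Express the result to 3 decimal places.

Micro-averaging pools counts across classes: ΣTP=111, ΣFP=76, ΣFN=76.
Micro-F1 score = 2·TP/(2·TP+FP+FN) on pooled counts = 0.594 (equals overall accuracy in single-label multiclass).

0.594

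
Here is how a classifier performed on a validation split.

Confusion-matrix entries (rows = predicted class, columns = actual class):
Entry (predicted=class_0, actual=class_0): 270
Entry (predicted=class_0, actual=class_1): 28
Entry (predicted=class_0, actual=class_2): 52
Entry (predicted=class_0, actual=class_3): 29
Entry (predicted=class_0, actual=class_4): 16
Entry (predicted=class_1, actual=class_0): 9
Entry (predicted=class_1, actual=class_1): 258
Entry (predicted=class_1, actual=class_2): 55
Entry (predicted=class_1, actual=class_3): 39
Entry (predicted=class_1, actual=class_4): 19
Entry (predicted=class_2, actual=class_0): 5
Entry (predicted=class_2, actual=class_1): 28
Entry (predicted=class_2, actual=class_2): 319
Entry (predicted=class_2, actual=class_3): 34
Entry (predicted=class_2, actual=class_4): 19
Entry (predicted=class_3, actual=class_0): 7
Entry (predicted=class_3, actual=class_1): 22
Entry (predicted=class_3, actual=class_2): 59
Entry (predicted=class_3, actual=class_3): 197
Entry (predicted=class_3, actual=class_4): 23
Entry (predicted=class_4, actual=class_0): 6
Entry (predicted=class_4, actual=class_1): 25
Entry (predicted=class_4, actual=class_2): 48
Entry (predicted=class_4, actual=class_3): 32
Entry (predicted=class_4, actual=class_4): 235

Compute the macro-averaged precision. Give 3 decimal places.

0.694

Per-class precision (TP/(TP+FP)):
  class_0: TP=270, FP=28+52+29+16=125 → 270/395 = 0.6835
  class_1: TP=258, FP=9+55+39+19=122 → 258/380 = 0.6789
  class_2: TP=319, FP=5+28+34+19=86 → 319/405 = 0.7877
  class_3: TP=197, FP=7+22+59+23=111 → 197/308 = 0.6396
  class_4: TP=235, FP=6+25+48+32=111 → 235/346 = 0.6792
Macro-precision = mean = (0.6835 + 0.6789 + 0.7877 + 0.6396 + 0.6792) / 5 = 0.694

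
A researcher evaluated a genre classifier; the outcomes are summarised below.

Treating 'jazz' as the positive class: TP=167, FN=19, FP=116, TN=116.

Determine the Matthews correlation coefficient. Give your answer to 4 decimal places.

0.4228

MCC = (TP·TN − FP·FN) / √((TP+FP)(TP+FN)(TN+FP)(TN+FN))
Numerator = 167·116 − 116·19 = 17168
Denominator = √(283·186·232·135) = √1648622160 = 40603.2284
MCC = 17168 / 40603.2284 = 0.4228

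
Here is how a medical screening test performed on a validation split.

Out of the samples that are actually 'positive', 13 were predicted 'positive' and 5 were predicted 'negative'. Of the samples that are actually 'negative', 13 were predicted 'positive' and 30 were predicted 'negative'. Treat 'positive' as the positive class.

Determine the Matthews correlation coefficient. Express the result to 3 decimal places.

MCC = (TP·TN − FP·FN) / √((TP+FP)(TP+FN)(TN+FP)(TN+FN))
Numerator = 13·30 − 13·5 = 325
Denominator = √(26·18·43·35) = √704340 = 839.2497
MCC = 325 / 839.2497 = 0.387

0.387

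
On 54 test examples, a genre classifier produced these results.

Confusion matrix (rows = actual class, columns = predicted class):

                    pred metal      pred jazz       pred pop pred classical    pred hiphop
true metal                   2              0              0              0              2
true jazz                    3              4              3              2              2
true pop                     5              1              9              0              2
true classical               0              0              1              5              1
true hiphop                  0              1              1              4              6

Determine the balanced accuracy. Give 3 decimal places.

Balanced accuracy = mean of per-class recall.
  metal: recall = 2/4 = 0.5000
  jazz: recall = 4/14 = 0.2857
  pop: recall = 9/17 = 0.5294
  classical: recall = 5/7 = 0.7143
  hiphop: recall = 6/12 = 0.5000
Mean = (0.5000 + 0.2857 + 0.5294 + 0.7143 + 0.5000) / 5 = 0.506

0.506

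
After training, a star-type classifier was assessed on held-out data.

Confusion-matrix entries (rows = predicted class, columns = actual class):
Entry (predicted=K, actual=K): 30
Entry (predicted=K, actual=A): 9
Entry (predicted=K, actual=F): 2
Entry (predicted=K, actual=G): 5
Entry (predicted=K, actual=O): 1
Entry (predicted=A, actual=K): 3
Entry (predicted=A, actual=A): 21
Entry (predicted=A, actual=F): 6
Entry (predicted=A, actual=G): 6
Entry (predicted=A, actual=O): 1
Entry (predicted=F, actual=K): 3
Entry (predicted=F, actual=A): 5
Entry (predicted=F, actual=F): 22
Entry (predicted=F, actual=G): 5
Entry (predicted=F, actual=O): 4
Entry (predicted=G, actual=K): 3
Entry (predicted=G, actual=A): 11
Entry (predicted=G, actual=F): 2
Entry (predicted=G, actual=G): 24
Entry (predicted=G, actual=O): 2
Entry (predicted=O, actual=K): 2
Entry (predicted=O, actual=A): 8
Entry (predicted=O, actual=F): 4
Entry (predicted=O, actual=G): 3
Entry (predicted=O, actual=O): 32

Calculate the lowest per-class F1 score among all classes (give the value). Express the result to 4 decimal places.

Per-class F1 score (2·TP/(2·TP+FP+FN)):
  K: TP=30, FP=9+2+5+1=17, FN=3+3+3+2=11 → 60/88 = 0.68182
  A: TP=21, FP=3+6+6+1=16, FN=9+5+11+8=33 → 42/91 = 0.46154
  F: TP=22, FP=3+5+5+4=17, FN=2+6+2+4=14 → 44/75 = 0.58667
  G: TP=24, FP=3+11+2+2=18, FN=5+6+5+3=19 → 48/85 = 0.56471
  O: TP=32, FP=2+8+4+3=17, FN=1+1+4+2=8 → 64/89 = 0.71910
Lowest is class 'A' with F1 score = 0.4615.

0.4615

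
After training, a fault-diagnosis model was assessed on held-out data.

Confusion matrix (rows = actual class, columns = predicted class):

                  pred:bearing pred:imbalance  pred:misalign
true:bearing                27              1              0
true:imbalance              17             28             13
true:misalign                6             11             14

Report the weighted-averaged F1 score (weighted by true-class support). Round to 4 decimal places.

0.5769

Per-class F1 score (2·TP/(2·TP+FP+FN)):
  bearing: TP=27, FP=17+6=23, FN=1+0=1 → 54/78 = 0.69231
  imbalance: TP=28, FP=1+11=12, FN=17+13=30 → 56/98 = 0.57143
  misalign: TP=14, FP=0+13=13, FN=6+11=17 → 28/58 = 0.48276
Weighted-F1 score = Σ (supportᵢ/N)·F1 scoreᵢ with N=117: (28/117)·0.69231 + (58/117)·0.57143 + (31/117)·0.48276 = 0.5769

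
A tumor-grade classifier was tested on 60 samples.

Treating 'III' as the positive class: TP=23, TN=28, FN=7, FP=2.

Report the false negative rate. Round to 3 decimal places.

FNR = FN/(FN+TP) = 7/(7+23) = 0.233

0.233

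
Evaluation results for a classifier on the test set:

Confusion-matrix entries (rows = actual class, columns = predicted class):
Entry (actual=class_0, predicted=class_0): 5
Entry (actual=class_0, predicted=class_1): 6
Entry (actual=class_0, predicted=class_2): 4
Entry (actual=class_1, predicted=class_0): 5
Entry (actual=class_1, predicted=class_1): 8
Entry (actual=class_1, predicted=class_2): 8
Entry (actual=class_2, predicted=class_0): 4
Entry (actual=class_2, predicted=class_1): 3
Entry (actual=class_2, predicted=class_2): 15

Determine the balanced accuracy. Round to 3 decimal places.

0.465

Balanced accuracy = mean of per-class recall.
  class_0: recall = 5/15 = 0.3333
  class_1: recall = 8/21 = 0.3810
  class_2: recall = 15/22 = 0.6818
Mean = (0.3333 + 0.3810 + 0.6818) / 3 = 0.465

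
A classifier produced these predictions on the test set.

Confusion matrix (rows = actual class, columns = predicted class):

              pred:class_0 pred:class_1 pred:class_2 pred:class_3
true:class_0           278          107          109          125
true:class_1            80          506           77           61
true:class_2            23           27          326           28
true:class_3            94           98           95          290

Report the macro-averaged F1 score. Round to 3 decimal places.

0.595

Per-class F1 score (2·TP/(2·TP+FP+FN)):
  class_0: TP=278, FP=80+23+94=197, FN=107+109+125=341 → 556/1094 = 0.5082
  class_1: TP=506, FP=107+27+98=232, FN=80+77+61=218 → 1012/1462 = 0.6922
  class_2: TP=326, FP=109+77+95=281, FN=23+27+28=78 → 652/1011 = 0.6449
  class_3: TP=290, FP=125+61+28=214, FN=94+98+95=287 → 580/1081 = 0.5365
Macro-F1 score = mean = (0.5082 + 0.6922 + 0.6449 + 0.5365) / 4 = 0.595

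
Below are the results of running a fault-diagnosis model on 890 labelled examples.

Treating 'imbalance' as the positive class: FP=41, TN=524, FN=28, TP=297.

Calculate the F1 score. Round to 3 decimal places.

Precision = TP/(TP+FP) = 297/338 = 0.8787
Recall = TP/(TP+FN) = 297/325 = 0.9138
F1 = 2·TP/(2·TP+FP+FN) = 594/663 = 0.896

0.896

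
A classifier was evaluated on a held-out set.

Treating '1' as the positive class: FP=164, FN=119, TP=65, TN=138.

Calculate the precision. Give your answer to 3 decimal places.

0.284

Precision = TP/(TP+FP) = 65/(65+164) = 65/229 = 0.284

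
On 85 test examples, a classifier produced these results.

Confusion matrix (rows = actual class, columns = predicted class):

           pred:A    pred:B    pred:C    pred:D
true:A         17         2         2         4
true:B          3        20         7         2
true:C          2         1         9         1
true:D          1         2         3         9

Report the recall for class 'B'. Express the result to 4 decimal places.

recall = TP/(TP+FN).
B: TP=20, FN=3+7+2=12 → 20/32 = 0.62500

0.6250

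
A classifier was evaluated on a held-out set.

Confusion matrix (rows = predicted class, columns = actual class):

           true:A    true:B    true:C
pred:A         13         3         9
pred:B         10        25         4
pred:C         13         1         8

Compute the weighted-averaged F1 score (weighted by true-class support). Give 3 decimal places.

Per-class F1 score (2·TP/(2·TP+FP+FN)):
  A: TP=13, FP=3+9=12, FN=10+13=23 → 26/61 = 0.4262
  B: TP=25, FP=10+4=14, FN=3+1=4 → 50/68 = 0.7353
  C: TP=8, FP=13+1=14, FN=9+4=13 → 16/43 = 0.3721
Weighted-F1 score = Σ (supportᵢ/N)·F1 scoreᵢ with N=86: (36/86)·0.4262 + (29/86)·0.7353 + (21/86)·0.3721 = 0.517

0.517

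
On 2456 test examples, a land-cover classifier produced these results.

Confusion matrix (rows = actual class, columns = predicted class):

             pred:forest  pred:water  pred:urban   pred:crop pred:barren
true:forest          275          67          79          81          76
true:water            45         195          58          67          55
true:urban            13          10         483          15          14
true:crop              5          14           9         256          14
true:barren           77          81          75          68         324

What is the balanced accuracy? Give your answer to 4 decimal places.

Balanced accuracy = mean of per-class recall.
  forest: recall = 275/578 = 0.47578
  water: recall = 195/420 = 0.46429
  urban: recall = 483/535 = 0.90280
  crop: recall = 256/298 = 0.85906
  barren: recall = 324/625 = 0.51840
Mean = (0.47578 + 0.46429 + 0.90280 + 0.85906 + 0.51840) / 5 = 0.6441

0.6441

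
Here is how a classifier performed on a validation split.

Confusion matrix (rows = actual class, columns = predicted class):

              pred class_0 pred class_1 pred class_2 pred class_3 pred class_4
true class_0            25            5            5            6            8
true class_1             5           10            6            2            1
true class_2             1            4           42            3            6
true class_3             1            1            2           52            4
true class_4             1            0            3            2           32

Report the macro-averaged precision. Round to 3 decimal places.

0.682

Per-class precision (TP/(TP+FP)):
  class_0: TP=25, FP=5+1+1+1=8 → 25/33 = 0.7576
  class_1: TP=10, FP=5+4+1+0=10 → 10/20 = 0.5000
  class_2: TP=42, FP=5+6+2+3=16 → 42/58 = 0.7241
  class_3: TP=52, FP=6+2+3+2=13 → 52/65 = 0.8000
  class_4: TP=32, FP=8+1+6+4=19 → 32/51 = 0.6275
Macro-precision = mean = (0.7576 + 0.5000 + 0.7241 + 0.8000 + 0.6275) / 5 = 0.682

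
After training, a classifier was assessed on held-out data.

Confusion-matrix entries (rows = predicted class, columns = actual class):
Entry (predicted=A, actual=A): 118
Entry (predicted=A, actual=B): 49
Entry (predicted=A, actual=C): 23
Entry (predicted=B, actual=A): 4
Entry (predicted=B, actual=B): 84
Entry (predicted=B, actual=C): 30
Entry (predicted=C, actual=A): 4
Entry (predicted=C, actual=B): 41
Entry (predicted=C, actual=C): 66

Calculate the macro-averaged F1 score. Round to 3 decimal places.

0.632

Per-class F1 score (2·TP/(2·TP+FP+FN)):
  A: TP=118, FP=49+23=72, FN=4+4=8 → 236/316 = 0.7468
  B: TP=84, FP=4+30=34, FN=49+41=90 → 168/292 = 0.5753
  C: TP=66, FP=4+41=45, FN=23+30=53 → 132/230 = 0.5739
Macro-F1 score = mean = (0.7468 + 0.5753 + 0.5739) / 3 = 0.632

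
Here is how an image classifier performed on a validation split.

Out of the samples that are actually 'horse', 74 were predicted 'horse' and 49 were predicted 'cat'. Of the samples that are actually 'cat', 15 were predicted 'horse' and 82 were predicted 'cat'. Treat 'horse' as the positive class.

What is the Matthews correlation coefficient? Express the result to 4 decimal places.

0.4522

MCC = (TP·TN − FP·FN) / √((TP+FP)(TP+FN)(TN+FP)(TN+FN))
Numerator = 74·82 − 15·49 = 5333
Denominator = √(89·123·97·131) = √139103529 = 11794.2159
MCC = 5333 / 11794.2159 = 0.4522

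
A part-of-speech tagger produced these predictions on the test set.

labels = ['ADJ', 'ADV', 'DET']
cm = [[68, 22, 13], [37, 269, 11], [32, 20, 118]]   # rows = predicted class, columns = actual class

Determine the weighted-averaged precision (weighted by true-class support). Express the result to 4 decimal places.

Per-class precision (TP/(TP+FP)):
  ADJ: TP=68, FP=22+13=35 → 68/103 = 0.66019
  ADV: TP=269, FP=37+11=48 → 269/317 = 0.84858
  DET: TP=118, FP=32+20=52 → 118/170 = 0.69412
Weighted-precision = Σ (supportᵢ/N)·precisionᵢ with N=590: (137/590)·0.66019 + (311/590)·0.84858 + (142/590)·0.69412 = 0.7677

0.7677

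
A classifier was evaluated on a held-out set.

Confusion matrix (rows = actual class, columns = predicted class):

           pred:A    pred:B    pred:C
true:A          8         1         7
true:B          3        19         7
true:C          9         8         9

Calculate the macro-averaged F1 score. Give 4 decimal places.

Per-class F1 score (2·TP/(2·TP+FP+FN)):
  A: TP=8, FP=3+9=12, FN=1+7=8 → 16/36 = 0.44444
  B: TP=19, FP=1+8=9, FN=3+7=10 → 38/57 = 0.66667
  C: TP=9, FP=7+7=14, FN=9+8=17 → 18/49 = 0.36735
Macro-F1 score = mean = (0.44444 + 0.66667 + 0.36735) / 3 = 0.4928

0.4928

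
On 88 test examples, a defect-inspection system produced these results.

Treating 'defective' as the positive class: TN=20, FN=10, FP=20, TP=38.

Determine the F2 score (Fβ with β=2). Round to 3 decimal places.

Fβ = (1+β²)·TP / ((1+β²)·TP + β²·FN + FP), with β²=4
= 5·38 / (5·38 + 4·10 + 20) = 0.760

0.760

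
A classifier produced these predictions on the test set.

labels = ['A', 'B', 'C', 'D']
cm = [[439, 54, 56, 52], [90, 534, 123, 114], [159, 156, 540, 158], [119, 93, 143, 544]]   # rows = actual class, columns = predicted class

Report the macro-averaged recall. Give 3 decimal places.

Per-class recall (TP/(TP+FN)):
  A: TP=439, FN=54+56+52=162 → 439/601 = 0.7304
  B: TP=534, FN=90+123+114=327 → 534/861 = 0.6202
  C: TP=540, FN=159+156+158=473 → 540/1013 = 0.5331
  D: TP=544, FN=119+93+143=355 → 544/899 = 0.6051
Macro-recall = mean = (0.7304 + 0.6202 + 0.5331 + 0.6051) / 4 = 0.622

0.622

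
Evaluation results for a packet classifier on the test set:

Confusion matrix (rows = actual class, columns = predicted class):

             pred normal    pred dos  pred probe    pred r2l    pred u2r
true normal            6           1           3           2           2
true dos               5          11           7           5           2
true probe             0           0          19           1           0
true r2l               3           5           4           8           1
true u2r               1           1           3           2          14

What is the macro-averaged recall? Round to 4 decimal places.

Per-class recall (TP/(TP+FN)):
  normal: TP=6, FN=1+3+2+2=8 → 6/14 = 0.42857
  dos: TP=11, FN=5+7+5+2=19 → 11/30 = 0.36667
  probe: TP=19, FN=0+0+1+0=1 → 19/20 = 0.95000
  r2l: TP=8, FN=3+5+4+1=13 → 8/21 = 0.38095
  u2r: TP=14, FN=1+1+3+2=7 → 14/21 = 0.66667
Macro-recall = mean = (0.42857 + 0.36667 + 0.95000 + 0.38095 + 0.66667) / 5 = 0.5586

0.5586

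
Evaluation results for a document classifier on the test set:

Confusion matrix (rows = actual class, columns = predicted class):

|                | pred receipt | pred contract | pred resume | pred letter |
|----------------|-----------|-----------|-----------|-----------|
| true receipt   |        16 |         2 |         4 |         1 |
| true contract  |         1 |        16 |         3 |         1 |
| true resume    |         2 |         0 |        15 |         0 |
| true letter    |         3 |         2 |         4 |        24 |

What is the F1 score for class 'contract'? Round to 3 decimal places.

0.780

Take TP from the diagonal, FP from the rest of the 'contract' prediction marginal, FN from the rest of the 'contract' actual marginal.
F1 score = 2·TP/(2·TP+FP+FN).
contract: TP=16, FP=2+0+2=4, FN=1+3+1=5 → 32/41 = 0.7805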